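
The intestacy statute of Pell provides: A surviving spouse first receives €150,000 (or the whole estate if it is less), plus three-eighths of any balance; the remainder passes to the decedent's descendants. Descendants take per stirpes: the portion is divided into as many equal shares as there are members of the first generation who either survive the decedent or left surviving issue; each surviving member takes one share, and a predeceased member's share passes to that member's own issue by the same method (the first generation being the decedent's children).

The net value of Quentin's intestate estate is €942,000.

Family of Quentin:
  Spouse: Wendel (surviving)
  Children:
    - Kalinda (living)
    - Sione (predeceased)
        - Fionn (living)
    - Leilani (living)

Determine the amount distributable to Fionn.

Fionn receives €165,000.

Wendel first takes €150,000, leaving a balance of €792,000. Wendel then takes three-eighths of the balance (€297,000), for a total of €447,000. The remaining €495,000 passes to the descendants.
The descendants' portion (€495,000) is divided into 3 shares of €165,000: Kalinda and Leilani each take €165,000; Sione's €165,000 share passes to Sione's issue.
Sione's share (€165,000) passes entirely to Fionn.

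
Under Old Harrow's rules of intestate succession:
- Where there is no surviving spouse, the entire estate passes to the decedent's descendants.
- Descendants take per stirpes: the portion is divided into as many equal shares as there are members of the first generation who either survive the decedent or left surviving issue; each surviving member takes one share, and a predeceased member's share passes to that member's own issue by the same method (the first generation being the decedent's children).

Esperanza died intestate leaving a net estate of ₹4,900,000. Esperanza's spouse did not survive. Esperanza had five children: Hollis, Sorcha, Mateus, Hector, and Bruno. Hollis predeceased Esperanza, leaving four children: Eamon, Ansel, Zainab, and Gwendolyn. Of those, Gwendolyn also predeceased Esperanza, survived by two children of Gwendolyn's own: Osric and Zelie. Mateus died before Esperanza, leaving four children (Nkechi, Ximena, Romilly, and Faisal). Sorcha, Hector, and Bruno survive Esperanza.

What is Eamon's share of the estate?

The entire ₹4,900,000 passes to the descendants.
That amount (₹4,900,000) is divided into 5 shares of ₹980,000: Sorcha, Hector, and Bruno each take ₹980,000; Hollis's ₹980,000 share passes to Hollis's issue; Mateus's ₹980,000 share passes to Mateus's issue.
Hollis's share (₹980,000) is divided into 4 shares of ₹245,000: Eamon, Ansel, and Zainab each take ₹245,000; Gwendolyn's ₹245,000 share passes to Gwendolyn's issue.
Gwendolyn's share (₹245,000) is divided into 2 shares of ₹122,500: Osric and Zelie each take ₹122,500.
Mateus's share (₹980,000) is divided into 4 shares of ₹245,000: Nkechi, Ximena, Romilly, and Faisal each take ₹245,000.

Eamon receives ₹245,000.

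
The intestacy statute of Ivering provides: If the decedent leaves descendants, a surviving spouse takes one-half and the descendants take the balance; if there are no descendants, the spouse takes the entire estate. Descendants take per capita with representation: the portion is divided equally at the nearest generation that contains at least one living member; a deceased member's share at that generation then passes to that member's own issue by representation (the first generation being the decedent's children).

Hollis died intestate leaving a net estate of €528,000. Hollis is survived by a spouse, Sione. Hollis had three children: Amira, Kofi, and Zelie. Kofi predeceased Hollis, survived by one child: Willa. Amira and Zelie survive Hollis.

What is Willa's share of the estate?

Sione takes one-half of €528,000 = €264,000. The remaining €264,000 passes to the descendants.
The descendants' portion (€264,000) is divided into 3 shares of €88,000: Amira and Zelie each take €88,000; Kofi's €88,000 share passes to Kofi's issue.
Kofi's share (€88,000) passes entirely to Willa.

Willa receives €88,000.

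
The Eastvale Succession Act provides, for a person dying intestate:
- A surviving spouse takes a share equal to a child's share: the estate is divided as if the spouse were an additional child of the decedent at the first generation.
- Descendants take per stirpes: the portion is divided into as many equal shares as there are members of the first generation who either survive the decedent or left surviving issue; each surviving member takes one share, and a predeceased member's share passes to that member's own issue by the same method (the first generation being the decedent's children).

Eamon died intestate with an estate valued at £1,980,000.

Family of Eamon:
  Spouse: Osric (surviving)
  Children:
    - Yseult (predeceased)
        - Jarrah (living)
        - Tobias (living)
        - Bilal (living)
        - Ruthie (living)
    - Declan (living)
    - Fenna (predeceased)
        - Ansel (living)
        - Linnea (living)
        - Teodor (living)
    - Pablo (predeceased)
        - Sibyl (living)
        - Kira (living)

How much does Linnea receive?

Linnea receives £132,000.

The spouse counts as an additional share at the children's level, so there are 5 primary shares of £396,000. Osric takes one such share (£396,000).
The children's combined portion (£1,584,000) is divided into 4 shares of £396,000: Declan takes £396,000; Yseult's £396,000 share passes to Yseult's issue; Fenna's £396,000 share passes to Fenna's issue; Pablo's £396,000 share passes to Pablo's issue.
Yseult's share (£396,000) is divided into 4 shares of £99,000: Jarrah, Tobias, Bilal, and Ruthie each take £99,000.
Fenna's share (£396,000) is divided into 3 shares of £132,000: Ansel, Linnea, and Teodor each take £132,000.
Pablo's share (£396,000) is divided into 2 shares of £198,000: Sibyl and Kira each take £198,000.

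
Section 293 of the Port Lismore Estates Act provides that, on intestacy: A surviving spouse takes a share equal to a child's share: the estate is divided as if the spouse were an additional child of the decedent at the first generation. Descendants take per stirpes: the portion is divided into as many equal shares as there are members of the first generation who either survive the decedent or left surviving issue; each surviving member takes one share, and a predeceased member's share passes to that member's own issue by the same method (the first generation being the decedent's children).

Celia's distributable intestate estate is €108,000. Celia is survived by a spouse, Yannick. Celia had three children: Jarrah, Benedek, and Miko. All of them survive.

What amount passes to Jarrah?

Jarrah receives €27,000.

The spouse counts as an additional share at the children's level, so there are 4 primary shares of €27,000. Yannick takes one such share (€27,000).
The children's combined portion (€81,000) is divided into 3 shares of €27,000: Jarrah, Benedek, and Miko each take €27,000.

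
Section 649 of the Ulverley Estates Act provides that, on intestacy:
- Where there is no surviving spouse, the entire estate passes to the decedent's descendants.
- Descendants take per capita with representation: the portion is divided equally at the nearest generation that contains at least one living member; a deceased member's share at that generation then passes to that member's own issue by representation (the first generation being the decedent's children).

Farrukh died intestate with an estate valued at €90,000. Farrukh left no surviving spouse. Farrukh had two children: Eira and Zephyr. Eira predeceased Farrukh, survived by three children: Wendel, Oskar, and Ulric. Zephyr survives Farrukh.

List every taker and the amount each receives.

Wendel: €15,000; Oskar: €15,000; Ulric: €15,000; Zephyr: €45,000

The entire €90,000 passes to the descendants.
That amount (€90,000) is divided into 2 shares of €45,000: Zephyr takes €45,000; Eira's €45,000 share passes to Eira's issue.
Eira's share (€45,000) is divided into 3 shares of €15,000: Wendel, Oskar, and Ulric each take €15,000.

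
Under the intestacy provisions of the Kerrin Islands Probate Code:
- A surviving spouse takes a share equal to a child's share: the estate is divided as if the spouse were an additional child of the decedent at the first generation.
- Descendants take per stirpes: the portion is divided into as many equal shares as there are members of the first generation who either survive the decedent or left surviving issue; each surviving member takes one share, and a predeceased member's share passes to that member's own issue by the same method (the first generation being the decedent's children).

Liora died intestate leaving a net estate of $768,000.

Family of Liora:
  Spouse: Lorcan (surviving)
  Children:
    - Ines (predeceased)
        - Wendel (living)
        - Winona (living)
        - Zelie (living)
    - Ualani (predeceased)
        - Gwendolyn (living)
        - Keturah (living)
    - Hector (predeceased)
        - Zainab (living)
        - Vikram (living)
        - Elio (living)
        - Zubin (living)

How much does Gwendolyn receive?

Gwendolyn receives $96,000.

The spouse counts as an additional share at the children's level, so there are 4 primary shares of $192,000. Lorcan takes one such share ($192,000).
The children's combined portion ($576,000) is divided into 3 shares of $192,000: Ines's $192,000 share passes to Ines's issue; Ualani's $192,000 share passes to Ualani's issue; Hector's $192,000 share passes to Hector's issue.
Ines's share ($192,000) is divided into 3 shares of $64,000: Wendel, Winona, and Zelie each take $64,000.
Ualani's share ($192,000) is divided into 2 shares of $96,000: Gwendolyn and Keturah each take $96,000.
Hector's share ($192,000) is divided into 4 shares of $48,000: Zainab, Vikram, Elio, and Zubin each take $48,000.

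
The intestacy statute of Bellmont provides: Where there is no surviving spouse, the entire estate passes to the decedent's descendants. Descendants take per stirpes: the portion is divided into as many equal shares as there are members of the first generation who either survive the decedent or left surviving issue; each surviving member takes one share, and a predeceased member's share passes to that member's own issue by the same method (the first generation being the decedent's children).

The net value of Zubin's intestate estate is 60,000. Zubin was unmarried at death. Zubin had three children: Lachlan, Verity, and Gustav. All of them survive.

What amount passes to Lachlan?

Lachlan receives 20,000.

The entire 60,000 passes to the descendants.
That amount (60,000) is divided into 3 shares of 20,000: Lachlan, Verity, and Gustav each take 20,000.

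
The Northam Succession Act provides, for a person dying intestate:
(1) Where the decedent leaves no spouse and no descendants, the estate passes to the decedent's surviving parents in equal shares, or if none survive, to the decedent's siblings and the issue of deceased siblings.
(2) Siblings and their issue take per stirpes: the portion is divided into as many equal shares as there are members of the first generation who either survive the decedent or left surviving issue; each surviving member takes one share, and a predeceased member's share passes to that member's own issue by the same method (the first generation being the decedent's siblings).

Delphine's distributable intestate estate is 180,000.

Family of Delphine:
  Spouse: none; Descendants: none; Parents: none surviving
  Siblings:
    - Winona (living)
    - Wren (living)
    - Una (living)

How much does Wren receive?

The entire 180,000 passes to the siblings and their issue.
That amount (180,000) is divided into 3 shares of 60,000: Winona, Wren, and Una each take 60,000.

Wren receives 60,000.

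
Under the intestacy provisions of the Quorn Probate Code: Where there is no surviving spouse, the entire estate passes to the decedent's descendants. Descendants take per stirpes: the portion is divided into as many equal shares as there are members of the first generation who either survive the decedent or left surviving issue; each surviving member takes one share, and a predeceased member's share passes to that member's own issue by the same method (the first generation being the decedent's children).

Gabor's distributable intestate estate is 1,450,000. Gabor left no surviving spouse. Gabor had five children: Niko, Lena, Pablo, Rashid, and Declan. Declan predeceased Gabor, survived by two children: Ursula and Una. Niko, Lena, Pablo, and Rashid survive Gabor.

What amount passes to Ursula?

Ursula receives 145,000.

The entire 1,450,000 passes to the descendants.
That amount (1,450,000) is divided into 5 shares of 290,000: Niko, Lena, Pablo, and Rashid each take 290,000; Declan's 290,000 share passes to Declan's issue.
Declan's share (290,000) is divided into 2 shares of 145,000: Ursula and Una each take 145,000.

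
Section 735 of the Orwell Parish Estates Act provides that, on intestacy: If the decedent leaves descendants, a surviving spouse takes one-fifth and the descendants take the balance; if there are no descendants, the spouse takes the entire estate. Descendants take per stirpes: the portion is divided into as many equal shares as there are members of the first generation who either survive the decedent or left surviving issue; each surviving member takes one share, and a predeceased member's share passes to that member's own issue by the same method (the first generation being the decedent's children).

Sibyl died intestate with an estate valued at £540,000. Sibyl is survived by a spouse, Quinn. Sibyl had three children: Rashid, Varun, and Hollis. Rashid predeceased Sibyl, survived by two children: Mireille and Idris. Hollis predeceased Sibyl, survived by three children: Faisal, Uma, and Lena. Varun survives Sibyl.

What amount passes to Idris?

Idris receives £72,000.

Quinn takes one-fifth of £540,000 = £108,000. The remaining £432,000 passes to the descendants.
The descendants' portion (£432,000) is divided into 3 shares of £144,000: Varun takes £144,000; Rashid's £144,000 share passes to Rashid's issue; Hollis's £144,000 share passes to Hollis's issue.
Rashid's share (£144,000) is divided into 2 shares of £72,000: Mireille and Idris each take £72,000.
Hollis's share (£144,000) is divided into 3 shares of £48,000: Faisal, Uma, and Lena each take £48,000.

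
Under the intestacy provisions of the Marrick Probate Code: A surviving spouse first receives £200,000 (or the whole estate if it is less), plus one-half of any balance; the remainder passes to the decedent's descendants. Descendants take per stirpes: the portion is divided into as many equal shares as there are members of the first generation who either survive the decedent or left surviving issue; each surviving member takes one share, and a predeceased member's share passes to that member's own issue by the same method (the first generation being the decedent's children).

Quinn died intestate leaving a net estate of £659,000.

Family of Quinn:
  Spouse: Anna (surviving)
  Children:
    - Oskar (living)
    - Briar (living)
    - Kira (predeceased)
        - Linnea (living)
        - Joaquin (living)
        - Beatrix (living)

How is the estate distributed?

Anna first takes £200,000, leaving a balance of £459,000. Anna then takes one-half of the balance (£229,500), for a total of £429,500. The remaining £229,500 passes to the descendants.
The descendants' portion (£229,500) is divided into 3 shares of £76,500: Oskar and Briar each take £76,500; Kira's £76,500 share passes to Kira's issue.
Kira's share (£76,500) is divided into 3 shares of £25,500: Linnea, Joaquin, and Beatrix each take £25,500.

Anna: £429,500; Oskar: £76,500; Briar: £76,500; Linnea: £25,500; Joaquin: £25,500; Beatrix: £25,500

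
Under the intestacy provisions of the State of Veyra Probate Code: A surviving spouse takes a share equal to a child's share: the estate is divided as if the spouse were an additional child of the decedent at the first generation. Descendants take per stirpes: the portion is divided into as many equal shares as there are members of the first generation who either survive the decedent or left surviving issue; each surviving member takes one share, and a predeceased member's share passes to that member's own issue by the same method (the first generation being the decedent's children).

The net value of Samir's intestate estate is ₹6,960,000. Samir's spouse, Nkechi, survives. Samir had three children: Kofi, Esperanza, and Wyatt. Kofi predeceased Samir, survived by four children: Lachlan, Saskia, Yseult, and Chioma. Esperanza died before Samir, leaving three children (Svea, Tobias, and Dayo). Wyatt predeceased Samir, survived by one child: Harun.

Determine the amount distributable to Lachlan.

The spouse counts as an additional share at the children's level, so there are 4 primary shares of ₹1,740,000. Nkechi takes one such share (₹1,740,000).
The children's combined portion (₹5,220,000) is divided into 3 shares of ₹1,740,000: Kofi's ₹1,740,000 share passes to Kofi's issue; Esperanza's ₹1,740,000 share passes to Esperanza's issue; Wyatt's ₹1,740,000 share passes to Wyatt's issue.
Kofi's share (₹1,740,000) is divided into 4 shares of ₹435,000: Lachlan, Saskia, Yseult, and Chioma each take ₹435,000.
Esperanza's share (₹1,740,000) is divided into 3 shares of ₹580,000: Svea, Tobias, and Dayo each take ₹580,000.
Wyatt's share (₹1,740,000) passes entirely to Harun.

Lachlan receives ₹435,000.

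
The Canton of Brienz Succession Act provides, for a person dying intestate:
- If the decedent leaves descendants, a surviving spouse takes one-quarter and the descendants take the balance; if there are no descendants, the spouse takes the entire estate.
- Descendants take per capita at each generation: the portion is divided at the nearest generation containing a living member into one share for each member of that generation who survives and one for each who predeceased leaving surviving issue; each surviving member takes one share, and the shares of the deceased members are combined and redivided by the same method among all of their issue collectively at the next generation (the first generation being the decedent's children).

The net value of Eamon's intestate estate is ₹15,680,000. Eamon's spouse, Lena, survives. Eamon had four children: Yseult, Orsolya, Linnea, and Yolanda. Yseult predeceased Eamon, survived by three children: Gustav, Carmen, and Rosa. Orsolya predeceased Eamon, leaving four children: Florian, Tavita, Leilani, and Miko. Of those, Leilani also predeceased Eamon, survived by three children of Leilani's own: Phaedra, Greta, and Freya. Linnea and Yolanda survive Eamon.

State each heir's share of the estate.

Lena: ₹3,920,000; Gustav: ₹840,000; Carmen: ₹840,000; Rosa: ₹840,000; Florian: ₹840,000; Tavita: ₹840,000; Phaedra: ₹280,000; Greta: ₹280,000; Freya: ₹280,000; Miko: ₹840,000; Linnea: ₹2,940,000; Yolanda: ₹2,940,000

Lena takes one-quarter of ₹15,680,000 = ₹3,920,000. The remaining ₹11,760,000 passes to the descendants.
The descendants' portion (₹11,760,000) is divided at the children's generation into 4 shares of ₹2,940,000. Linnea and Yolanda each take ₹2,940,000. The 2 shares of the deceased (Yseult and Orsolya) are combined into a pool of ₹5,880,000.
That pool (₹5,880,000) is divided at the grandchildren's generation into 7 shares of ₹840,000. Gustav, Carmen, Rosa, Florian, Tavita, and Miko each take ₹840,000. The remaining share for the deceased Leilani (₹840,000) is carried to the next generation.
That pool (₹840,000) is divided at the great-grandchildren's generation equally among Phaedra, Greta, and Freya: ₹280,000 each.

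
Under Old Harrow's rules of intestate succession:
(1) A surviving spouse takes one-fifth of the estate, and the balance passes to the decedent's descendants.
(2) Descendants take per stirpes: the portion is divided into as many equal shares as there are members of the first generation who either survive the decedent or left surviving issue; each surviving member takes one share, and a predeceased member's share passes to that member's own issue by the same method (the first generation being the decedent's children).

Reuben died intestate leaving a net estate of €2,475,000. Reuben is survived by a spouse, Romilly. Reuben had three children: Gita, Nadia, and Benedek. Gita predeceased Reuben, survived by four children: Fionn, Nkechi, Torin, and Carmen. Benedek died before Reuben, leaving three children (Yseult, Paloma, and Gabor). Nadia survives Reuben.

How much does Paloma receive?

Paloma receives €220,000.

Romilly takes one-fifth of €2,475,000 = €495,000. The remaining €1,980,000 passes to the descendants.
The descendants' portion (€1,980,000) is divided into 3 shares of €660,000: Nadia takes €660,000; Gita's €660,000 share passes to Gita's issue; Benedek's €660,000 share passes to Benedek's issue.
Gita's share (€660,000) is divided into 4 shares of €165,000: Fionn, Nkechi, Torin, and Carmen each take €165,000.
Benedek's share (€660,000) is divided into 3 shares of €220,000: Yseult, Paloma, and Gabor each take €220,000.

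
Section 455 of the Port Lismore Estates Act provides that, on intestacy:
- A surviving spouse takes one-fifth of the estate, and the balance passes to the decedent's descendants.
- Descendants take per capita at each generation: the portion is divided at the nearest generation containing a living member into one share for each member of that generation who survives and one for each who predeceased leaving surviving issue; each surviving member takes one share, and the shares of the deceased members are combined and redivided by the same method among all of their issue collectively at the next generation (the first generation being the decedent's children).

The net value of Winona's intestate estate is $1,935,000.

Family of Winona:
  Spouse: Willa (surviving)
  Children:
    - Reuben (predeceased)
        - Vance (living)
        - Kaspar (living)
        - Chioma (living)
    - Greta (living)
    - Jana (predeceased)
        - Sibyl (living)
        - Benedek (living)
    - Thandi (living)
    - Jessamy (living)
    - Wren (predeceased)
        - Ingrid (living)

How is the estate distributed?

Willa: $387,000; Vance: $129,000; Kaspar: $129,000; Chioma: $129,000; Greta: $258,000; Sibyl: $129,000; Benedek: $129,000; Thandi: $258,000; Jessamy: $258,000; Ingrid: $129,000

Willa takes one-fifth of $1,935,000 = $387,000. The remaining $1,548,000 passes to the descendants.
The descendants' portion ($1,548,000) is divided at the children's generation into 6 shares of $258,000. Greta, Thandi, and Jessamy each take $258,000. The 3 shares of the deceased (Reuben, Jana, and Wren) are combined into a pool of $774,000.
That pool ($774,000) is divided at the grandchildren's generation equally among Vance, Kaspar, Chioma, Sibyl, Benedek, and Ingrid: $129,000 each.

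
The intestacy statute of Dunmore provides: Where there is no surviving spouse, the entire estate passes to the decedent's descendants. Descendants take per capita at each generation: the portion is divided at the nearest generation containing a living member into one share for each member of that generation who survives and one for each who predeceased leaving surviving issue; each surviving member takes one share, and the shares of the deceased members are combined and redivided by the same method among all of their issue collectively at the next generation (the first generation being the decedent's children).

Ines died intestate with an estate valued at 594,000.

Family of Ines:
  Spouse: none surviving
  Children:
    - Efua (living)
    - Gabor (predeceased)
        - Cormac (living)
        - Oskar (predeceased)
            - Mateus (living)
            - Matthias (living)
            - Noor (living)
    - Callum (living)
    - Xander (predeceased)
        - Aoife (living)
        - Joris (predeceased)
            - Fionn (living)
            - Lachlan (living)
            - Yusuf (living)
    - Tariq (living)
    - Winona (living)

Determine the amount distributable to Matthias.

The entire 594,000 passes to the descendants.
That amount (594,000) is divided at the children's generation into 6 shares of 99,000. Efua, Callum, Tariq, and Winona each take 99,000. The 2 shares of the deceased (Gabor and Xander) are combined into a pool of 198,000.
That pool (198,000) is divided at the grandchildren's generation into 4 shares of 49,500. Cormac and Aoife each take 49,500. The 2 shares of the deceased (Oskar and Joris) are combined into a pool of 99,000.
That pool (99,000) is divided at the great-grandchildren's generation equally among Mateus, Matthias, Noor, Fionn, Lachlan, and Yusuf: 16,500 each.

Matthias receives 16,500.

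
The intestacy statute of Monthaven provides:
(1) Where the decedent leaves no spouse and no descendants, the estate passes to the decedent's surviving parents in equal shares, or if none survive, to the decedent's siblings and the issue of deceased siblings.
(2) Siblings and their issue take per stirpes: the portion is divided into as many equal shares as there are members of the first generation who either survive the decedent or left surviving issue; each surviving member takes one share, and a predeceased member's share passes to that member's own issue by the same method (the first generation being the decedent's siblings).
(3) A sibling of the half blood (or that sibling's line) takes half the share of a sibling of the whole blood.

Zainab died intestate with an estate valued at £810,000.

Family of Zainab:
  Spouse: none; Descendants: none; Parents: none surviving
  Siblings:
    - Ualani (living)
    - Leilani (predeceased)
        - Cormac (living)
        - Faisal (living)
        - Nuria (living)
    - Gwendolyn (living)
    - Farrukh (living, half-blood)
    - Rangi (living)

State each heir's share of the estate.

The entire £810,000 passes to the siblings and their issue.
Counting each half-blood sibling's line as half a unit, there are 9/2 units in £810,000, so one unit is £180,000. Whole-blood lines (Ualani, Leilani, Gwendolyn, and Rangi) take £180,000 each; half-blood lines (Farrukh) take £90,000 each.
Leilani's share (£180,000) is divided into 3 shares of £60,000: Cormac, Faisal, and Nuria each take £60,000.

Ualani: £180,000; Cormac: £60,000; Faisal: £60,000; Nuria: £60,000; Gwendolyn: £180,000; Farrukh: £90,000; Rangi: £180,000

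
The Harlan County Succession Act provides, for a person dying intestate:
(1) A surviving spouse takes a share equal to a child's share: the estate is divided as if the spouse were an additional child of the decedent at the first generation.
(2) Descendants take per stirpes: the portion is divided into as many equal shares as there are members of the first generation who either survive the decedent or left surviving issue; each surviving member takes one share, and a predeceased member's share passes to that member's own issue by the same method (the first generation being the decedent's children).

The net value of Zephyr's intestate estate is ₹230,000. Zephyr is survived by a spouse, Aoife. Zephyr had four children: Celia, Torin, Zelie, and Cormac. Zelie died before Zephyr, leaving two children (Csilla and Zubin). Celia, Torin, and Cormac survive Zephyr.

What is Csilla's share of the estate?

Csilla receives ₹23,000.

The spouse counts as an additional share at the children's level, so there are 5 primary shares of ₹46,000. Aoife takes one such share (₹46,000).
The children's combined portion (₹184,000) is divided into 4 shares of ₹46,000: Celia, Torin, and Cormac each take ₹46,000; Zelie's ₹46,000 share passes to Zelie's issue.
Zelie's share (₹46,000) is divided into 2 shares of ₹23,000: Csilla and Zubin each take ₹23,000.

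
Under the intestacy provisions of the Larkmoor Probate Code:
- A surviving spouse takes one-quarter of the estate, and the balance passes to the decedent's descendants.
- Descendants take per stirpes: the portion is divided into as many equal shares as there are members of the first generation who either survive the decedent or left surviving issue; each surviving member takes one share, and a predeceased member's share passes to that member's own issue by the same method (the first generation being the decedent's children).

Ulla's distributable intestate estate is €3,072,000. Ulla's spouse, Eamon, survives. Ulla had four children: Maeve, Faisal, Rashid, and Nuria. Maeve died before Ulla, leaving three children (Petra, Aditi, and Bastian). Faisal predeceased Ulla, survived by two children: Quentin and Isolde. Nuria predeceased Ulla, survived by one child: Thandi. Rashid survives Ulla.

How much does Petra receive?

Petra receives €192,000.

Eamon takes one-quarter of €3,072,000 = €768,000. The remaining €2,304,000 passes to the descendants.
The descendants' portion (€2,304,000) is divided into 4 shares of €576,000: Rashid takes €576,000; Maeve's €576,000 share passes to Maeve's issue; Faisal's €576,000 share passes to Faisal's issue; Nuria's €576,000 share passes to Nuria's issue.
Maeve's share (€576,000) is divided into 3 shares of €192,000: Petra, Aditi, and Bastian each take €192,000.
Faisal's share (€576,000) is divided into 2 shares of €288,000: Quentin and Isolde each take €288,000.
Nuria's share (€576,000) passes entirely to Thandi.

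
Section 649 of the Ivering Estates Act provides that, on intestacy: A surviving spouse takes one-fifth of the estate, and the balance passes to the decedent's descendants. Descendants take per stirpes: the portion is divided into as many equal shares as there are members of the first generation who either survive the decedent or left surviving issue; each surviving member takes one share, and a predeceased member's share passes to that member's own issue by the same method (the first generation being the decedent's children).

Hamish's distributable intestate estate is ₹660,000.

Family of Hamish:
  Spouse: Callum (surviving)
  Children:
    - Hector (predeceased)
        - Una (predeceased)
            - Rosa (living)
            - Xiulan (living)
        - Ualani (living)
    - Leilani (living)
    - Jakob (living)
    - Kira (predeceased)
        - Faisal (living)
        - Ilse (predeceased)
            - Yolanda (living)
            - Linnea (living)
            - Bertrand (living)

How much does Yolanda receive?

Callum takes one-fifth of ₹660,000 = ₹132,000. The remaining ₹528,000 passes to the descendants.
The descendants' portion (₹528,000) is divided into 4 shares of ₹132,000: Leilani and Jakob each take ₹132,000; Hector's ₹132,000 share passes to Hector's issue; Kira's ₹132,000 share passes to Kira's issue.
Hector's share (₹132,000) is divided into 2 shares of ₹66,000: Ualani takes ₹66,000; Una's ₹66,000 share passes to Una's issue.
Una's share (₹66,000) is divided into 2 shares of ₹33,000: Rosa and Xiulan each take ₹33,000.
Kira's share (₹132,000) is divided into 2 shares of ₹66,000: Faisal takes ₹66,000; Ilse's ₹66,000 share passes to Ilse's issue.
Ilse's share (₹66,000) is divided into 3 shares of ₹22,000: Yolanda, Linnea, and Bertrand each take ₹22,000.

Yolanda receives ₹22,000.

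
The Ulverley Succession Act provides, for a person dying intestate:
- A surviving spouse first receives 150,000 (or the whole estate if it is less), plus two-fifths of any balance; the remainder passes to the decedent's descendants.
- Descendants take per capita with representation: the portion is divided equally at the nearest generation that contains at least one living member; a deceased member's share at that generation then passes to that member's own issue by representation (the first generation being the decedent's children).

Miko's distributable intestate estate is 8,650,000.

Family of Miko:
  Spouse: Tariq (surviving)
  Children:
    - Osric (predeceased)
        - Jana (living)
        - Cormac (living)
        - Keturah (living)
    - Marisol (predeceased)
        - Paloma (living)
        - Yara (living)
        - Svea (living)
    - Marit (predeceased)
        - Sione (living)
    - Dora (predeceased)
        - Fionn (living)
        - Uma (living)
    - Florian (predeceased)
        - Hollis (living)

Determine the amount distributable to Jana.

Tariq first takes 150,000, leaving a balance of 8,500,000. Tariq then takes two-fifths of the balance (3,400,000), for a total of 3,550,000. The remaining 5,100,000 passes to the descendants.
No child survives, so the initial division is made at the grandchildren's generation.
The descendants' portion (5,100,000) is divided into 10 shares of 510,000: Jana, Cormac, Keturah, Paloma, Yara, Svea, Sione, Fionn, Uma, and Hollis each take 510,000.

Jana receives 510,000.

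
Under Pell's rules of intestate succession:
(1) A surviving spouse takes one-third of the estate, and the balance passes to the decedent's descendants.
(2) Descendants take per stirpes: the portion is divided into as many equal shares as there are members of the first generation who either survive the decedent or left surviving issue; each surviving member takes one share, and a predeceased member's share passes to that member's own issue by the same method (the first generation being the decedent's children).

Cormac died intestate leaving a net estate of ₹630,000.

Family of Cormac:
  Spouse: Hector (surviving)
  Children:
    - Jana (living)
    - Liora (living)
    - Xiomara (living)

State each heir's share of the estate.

Hector: ₹210,000; Jana: ₹140,000; Liora: ₹140,000; Xiomara: ₹140,000

Hector takes one-third of ₹630,000 = ₹210,000. The remaining ₹420,000 passes to the descendants.
The descendants' portion (₹420,000) is divided into 3 shares of ₹140,000: Jana, Liora, and Xiomara each take ₹140,000.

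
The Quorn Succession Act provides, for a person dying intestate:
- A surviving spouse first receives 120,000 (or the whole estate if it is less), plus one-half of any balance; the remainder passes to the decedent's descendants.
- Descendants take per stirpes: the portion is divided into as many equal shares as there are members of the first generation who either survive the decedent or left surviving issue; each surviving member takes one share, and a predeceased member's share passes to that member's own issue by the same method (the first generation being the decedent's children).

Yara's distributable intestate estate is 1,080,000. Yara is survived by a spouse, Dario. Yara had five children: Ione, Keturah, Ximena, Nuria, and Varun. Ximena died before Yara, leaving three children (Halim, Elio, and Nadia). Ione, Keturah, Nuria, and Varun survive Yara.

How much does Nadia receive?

Nadia receives 32,000.

Dario first takes 120,000, leaving a balance of 960,000. Dario then takes one-half of the balance (480,000), for a total of 600,000. The remaining 480,000 passes to the descendants.
The descendants' portion (480,000) is divided into 5 shares of 96,000: Ione, Keturah, Nuria, and Varun each take 96,000; Ximena's 96,000 share passes to Ximena's issue.
Ximena's share (96,000) is divided into 3 shares of 32,000: Halim, Elio, and Nadia each take 32,000.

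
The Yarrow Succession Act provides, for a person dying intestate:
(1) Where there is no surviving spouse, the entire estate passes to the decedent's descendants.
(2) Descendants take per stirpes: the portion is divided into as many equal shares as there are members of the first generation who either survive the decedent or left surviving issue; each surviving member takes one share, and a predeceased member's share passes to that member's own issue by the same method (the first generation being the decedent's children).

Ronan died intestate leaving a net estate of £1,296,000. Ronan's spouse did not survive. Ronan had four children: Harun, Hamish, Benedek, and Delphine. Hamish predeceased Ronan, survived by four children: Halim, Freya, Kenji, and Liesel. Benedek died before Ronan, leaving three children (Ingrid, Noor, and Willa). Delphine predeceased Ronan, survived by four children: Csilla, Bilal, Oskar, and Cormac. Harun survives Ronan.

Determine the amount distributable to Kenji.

Kenji receives £81,000.

The entire £1,296,000 passes to the descendants.
That amount (£1,296,000) is divided into 4 shares of £324,000: Harun takes £324,000; Hamish's £324,000 share passes to Hamish's issue; Benedek's £324,000 share passes to Benedek's issue; Delphine's £324,000 share passes to Delphine's issue.
Hamish's share (£324,000) is divided into 4 shares of £81,000: Halim, Freya, Kenji, and Liesel each take £81,000.
Benedek's share (£324,000) is divided into 3 shares of £108,000: Ingrid, Noor, and Willa each take £108,000.
Delphine's share (£324,000) is divided into 4 shares of £81,000: Csilla, Bilal, Oskar, and Cormac each take £81,000.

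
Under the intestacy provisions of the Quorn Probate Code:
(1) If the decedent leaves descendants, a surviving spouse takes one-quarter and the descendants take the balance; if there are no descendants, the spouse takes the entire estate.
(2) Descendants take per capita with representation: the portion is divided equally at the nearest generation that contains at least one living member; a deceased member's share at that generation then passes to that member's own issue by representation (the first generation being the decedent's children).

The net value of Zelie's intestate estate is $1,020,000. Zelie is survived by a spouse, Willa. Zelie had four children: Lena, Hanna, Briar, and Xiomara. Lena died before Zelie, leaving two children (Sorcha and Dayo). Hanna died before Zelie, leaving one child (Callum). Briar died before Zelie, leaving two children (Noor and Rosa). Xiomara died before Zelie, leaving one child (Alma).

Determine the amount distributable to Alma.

Alma receives $127,500.

Willa takes one-quarter of $1,020,000 = $255,000. The remaining $765,000 passes to the descendants.
No child survives, so the initial division is made at the grandchildren's generation.
The descendants' portion ($765,000) is divided into 6 shares of $127,500: Sorcha, Dayo, Callum, Noor, Rosa, and Alma each take $127,500.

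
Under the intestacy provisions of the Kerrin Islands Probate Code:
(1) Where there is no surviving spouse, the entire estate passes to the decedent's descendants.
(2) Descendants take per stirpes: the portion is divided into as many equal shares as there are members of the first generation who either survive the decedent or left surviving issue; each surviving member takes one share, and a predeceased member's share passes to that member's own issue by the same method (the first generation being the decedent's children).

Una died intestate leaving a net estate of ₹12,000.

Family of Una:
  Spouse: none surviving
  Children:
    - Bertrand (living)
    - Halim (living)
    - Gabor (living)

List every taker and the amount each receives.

The entire ₹12,000 passes to the descendants.
That amount (₹12,000) is divided into 3 shares of ₹4,000: Bertrand, Halim, and Gabor each take ₹4,000.

Bertrand: ₹4,000; Halim: ₹4,000; Gabor: ₹4,000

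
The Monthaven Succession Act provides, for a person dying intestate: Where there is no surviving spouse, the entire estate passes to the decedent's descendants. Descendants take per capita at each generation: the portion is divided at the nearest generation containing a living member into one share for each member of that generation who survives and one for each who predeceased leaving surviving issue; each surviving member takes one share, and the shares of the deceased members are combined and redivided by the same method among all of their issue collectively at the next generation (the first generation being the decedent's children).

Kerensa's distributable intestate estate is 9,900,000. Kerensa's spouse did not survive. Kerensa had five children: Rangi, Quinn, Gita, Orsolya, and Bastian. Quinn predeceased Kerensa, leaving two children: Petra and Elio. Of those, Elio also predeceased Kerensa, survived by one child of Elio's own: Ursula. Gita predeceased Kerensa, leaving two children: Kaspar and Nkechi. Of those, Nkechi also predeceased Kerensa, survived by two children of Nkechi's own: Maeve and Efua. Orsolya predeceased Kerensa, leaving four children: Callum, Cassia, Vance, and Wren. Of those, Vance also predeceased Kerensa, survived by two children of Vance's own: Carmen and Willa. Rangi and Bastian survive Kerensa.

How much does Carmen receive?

The entire 9,900,000 passes to the descendants.
That amount (9,900,000) is divided at the children's generation into 5 shares of 1,980,000. Rangi and Bastian each take 1,980,000. The 3 shares of the deceased (Quinn, Gita, and Orsolya) are combined into a pool of 5,940,000.
That pool (5,940,000) is divided at the grandchildren's generation into 8 shares of 742,500. Petra, Kaspar, Callum, Cassia, and Wren each take 742,500. The 3 shares of the deceased (Elio, Nkechi, and Vance) are combined into a pool of 2,227,500.
That pool (2,227,500) is divided at the great-grandchildren's generation equally among Ursula, Maeve, Efua, Carmen, and Willa: 445,500 each.

Carmen receives 445,500.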